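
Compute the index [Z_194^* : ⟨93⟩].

4

The order of 93 must divide φ(194) = φ(2)·φ(97) = 1·96 = 96 = 2^5 · 3.
Divisors of 96: 1, 2, 3, 4, 6, 8, 12, 16, 24, 32, 48, 96.
Evaluate successive powers at the divisors of 96:
93^1 ≡ 93 (mod 194)
93^2 ≡ 113 (mod 194)
93^3 ≡ 33 (mod 194)
93^4 ≡ 159 (mod 194)
93^6 ≡ 119 (mod 194)
93^8 ≡ 61 (mod 194)
93^12 ≡ 193 (mod 194)
93^16 ≡ 35 (mod 194)
93^24 ≡ 1 (mod 194) ✓
So ord_194(93) = 24, hence |⟨93⟩| = 24.
[(Z/194Z)^× : ⟨93⟩] = 96/24 = 4.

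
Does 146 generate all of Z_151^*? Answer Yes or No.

Yes

φ(151) = 151 − 1 = 150 = 2 · 3 · 5^2.
146 is a primitive root mod 151 iff 146^(φ(151)/q) ≢ 1 for every prime q | φ(151), i.e. q ∈ {2, 3, 5}.
146^75 ≡ 150 (mod 151)  [q = 2: ≢ 1 ✓]
146^50 ≡ 32 (mod 151)  [q = 3: ≢ 1 ✓]
146^30 ≡ 8 (mod 151)  [q = 5: ≢ 1 ✓]
None equal 1, so ord_151(146) = 150: 146 is a primitive root.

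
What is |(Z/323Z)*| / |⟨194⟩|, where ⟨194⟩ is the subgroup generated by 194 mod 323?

By Lagrange's theorem, ord_323(194) divides φ(323) = φ(17·19) = (17−1)·(19−1) = 16·18 = 288 = 2^5 · 3^2.
Divisors of 288: 1, 2, 3, 4, 6, 8, 9, 12, 16, 18, 24, 32, 36, 48, 72, 96, 144, 288.
Evaluate successive powers at the divisors of 288:
194^1 ≡ 194
194^2 ≡ 168
194^3 ≡ 292
194^4 ≡ 123
194^6 ≡ 315
194^8 ≡ 271
194^9 ≡ 248
194^12 ≡ 64
194^16 ≡ 120
194^18 ≡ 134
194^24 ≡ 220
194^32 ≡ 188
194^36 ≡ 191
194^48 ≡ 273
194^72 ≡ 305
194^96 ≡ 239
194^144 ≡ 1
The order of 194 is 144, so the subgroup it generates has 144 elements.
Index = |(Z/323Z)^×| / |⟨194⟩| = 288 / 144 = 2.

2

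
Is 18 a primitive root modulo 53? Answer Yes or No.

φ(53) = 53 − 1 = 52 = 2^2 · 13.
An element g generates (Z/53Z)^× iff g^(52/q) ≢ 1 (mod 53) for each prime q ∈ {2, 13}.
18^26 ≡ 52 (mod 53)  [q = 2: ≢ 1 ✓]
18^4 ≡ 36 (mod 53)  [q = 13: ≢ 1 ✓]
Every test exponent gives a nontrivial residue, hence 18 generates the full group.

Yes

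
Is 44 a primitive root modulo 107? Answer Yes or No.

φ(107) = 107 − 1 = 106 = 2 · 53.
Test 44^(106/q) mod 107 for each prime factor q of 106:
44^53 ≡ 1 (mod 107)  [q = 2: ≡ 1 ✗]
44^2 ≡ 10 (mod 107)  [q = 53: ≢ 1 ✓]
Since 44^53 ≡ 1, the order of 44 divides 53 < 106, so 44 is not a primitive root.

No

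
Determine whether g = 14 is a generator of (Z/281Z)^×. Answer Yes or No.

φ(281) = 281 − 1 = 280 = 2^3 · 5 · 7.
An element g generates (Z/281Z)^× iff g^(280/q) ≢ 1 (mod 281) for each prime q ∈ {2, 5, 7}.
14^140 ≡ 1 (mod 281)  [q = 2: ≡ 1 ✗]
14^56 ≡ 86 (mod 281)  [q = 5: ≢ 1 ✓]
14^40 ≡ 249 (mod 281)  [q = 7: ≢ 1 ✓]
Since 14^140 ≡ 1, the order of 14 divides 140 < 280, so 14 is not a primitive root.

No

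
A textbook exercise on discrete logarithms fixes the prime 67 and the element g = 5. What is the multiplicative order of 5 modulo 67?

22

Since 5 ∈ (Z/67Z)^×, its order divides φ(67) = 67 − 1 = 66 = 2 · 3 · 11.
Divisors of 66: 1, 2, 3, 6, 11, 22, 33, 66.
Compute 5^d (mod 67) for the divisors d until we hit 1:
5^1 ≡ 5 (mod 67)
5^2 ≡ 25 (mod 67)
5^3 ≡ 58 (mod 67)
5^6 ≡ 14 (mod 67)
5^11 ≡ 66 (mod 67)
5^22 ≡ 1 (mod 67) ✓
The smallest such exponent is 22, so the order of 5 is 22.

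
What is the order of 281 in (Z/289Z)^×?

ord(281) | φ(289) = φ(17^2) = 17·(17−1) = 272 = 2^4 · 17.
Divisors of 272: 1, 2, 4, 8, 16, 17, 34, 68, 136, 272.
Compute 281^d (mod 289) for the divisors d until we hit 1:
281^1 ≡ 281 (mod 289)
281^2 ≡ 64 (mod 289)
281^4 ≡ 50 (mod 289)
281^8 ≡ 188 (mod 289)
281^16 ≡ 86 (mod 289)
281^17 ≡ 179 (mod 289)
281^34 ≡ 251 (mod 289)
281^68 ≡ 288 (mod 289)
281^136 ≡ 1 (mod 289) ✓
Therefore the multiplicative order of 281 modulo 289 is 136.

136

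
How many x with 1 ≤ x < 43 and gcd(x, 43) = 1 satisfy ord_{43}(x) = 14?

φ(43) = 43 − 1 = 42 = 2 · 3 · 7.
Since (Z/43Z)^× is cyclic of order 42, the number of elements of order d is φ(d) when d | 42 and 0 otherwise.
14 = 2 · 7 divides 42, and φ(14) = 6.

6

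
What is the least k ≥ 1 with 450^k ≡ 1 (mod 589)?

90

ord(450) | φ(589) = φ(19·31) = (19−1)·(31−1) = 18·30 = 540 = 2^2 · 3^3 · 5.
Divisors of 540: 1, 2, 3, 4, 5, 6, 9, 10, 12, 15, 18, 20, 27, 30, 36, 45, 54, 60, 90, 108, 135, 180, 270, 540.
Compute 450^d (mod 589) for the divisors d until we hit 1:
450^1 ≡ 450 (mod 589)
450^2 ≡ 473 (mod 589)
450^3 ≡ 221 (mod 589)
450^4 ≡ 498 (mod 589)
450^5 ≡ 280 (mod 589)
450^6 ≡ 543 (mod 589)
450^9 ≡ 436 (mod 589)
450^10 ≡ 63 (mod 589)
450^12 ≡ 349 (mod 589)
450^15 ≡ 559 (mod 589)
450^18 ≡ 438 (mod 589)
450^20 ≡ 435 (mod 589)
450^27 ≡ 132 (mod 589)
450^30 ≡ 311 (mod 589)
450^36 ≡ 419 (mod 589)
450^45 ≡ 94 (mod 589)
450^54 ≡ 343 (mod 589)
450^60 ≡ 125 (mod 589)
450^90 ≡ 1 (mod 589) ✓
The smallest such exponent is 90, so the order of 450 is 90.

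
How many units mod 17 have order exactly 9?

0

φ(17) = 17 − 1 = 16 = 2^4.
In a cyclic group of order 16, there are φ(d) elements of order d for each divisor d of 16, and zero for non-divisors.
Since 9 ∤ 16, the count is 0.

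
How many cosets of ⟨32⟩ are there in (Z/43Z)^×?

The order of 32 must divide φ(43) = 43 − 1 = 42 = 2 · 3 · 7.
Divisors of 42: 1, 2, 3, 6, 7, 14, 21, 42.
Check 32^d mod 43 for each divisor in increasing order:
32^1 ≡ 32 (mod 43)
32^2 ≡ 35 (mod 43)
32^3 ≡ 2 (mod 43)
32^6 ≡ 4 (mod 43)
32^7 ≡ 42 (mod 43)
32^14 ≡ 1 (mod 43) ✓
So ord_43(32) = 14, hence |⟨32⟩| = 14.
Index = |(Z/43Z)^×| / |⟨32⟩| = 42 / 14 = 3.

3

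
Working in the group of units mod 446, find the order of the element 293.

222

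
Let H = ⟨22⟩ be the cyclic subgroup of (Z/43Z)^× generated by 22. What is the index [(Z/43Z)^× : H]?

3

By Lagrange's theorem, ord_43(22) divides φ(43) = 43 − 1 = 42 = 2 · 3 · 7.
Divisors of 42: 1, 2, 3, 6, 7, 14, 21, 42.
Test each divisor d:
22^1 ≡ 22 (mod 43)
22^2 ≡ 11 (mod 43)
22^3 ≡ 27 (mod 43)
22^6 ≡ 41 (mod 43)
22^7 ≡ 42 (mod 43)
22^14 ≡ 1 (mod 43) ✓
Thus |⟨22⟩| = ord(22) = 14.
Index = |(Z/43Z)^×| / |⟨22⟩| = 42 / 14 = 3.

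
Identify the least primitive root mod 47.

φ(47) = 47 − 1 = 46 = 2 · 23.
Test candidates g = 2, 3, … against the prime factors q ∈ {2, 23} of φ(47): g is a generator iff g^(46/q) ≢ 1 for every such q.
g = 2: 2^23 ≡ 1 — hits 1, so not a primitive root.
g = 3: 3^23 ≡ 1 — hits 1, so not a primitive root.
g = 4: 4^23 ≡ 1 — hits 1, so not a primitive root.
g = 5: 5^23 ≡ 46; 5^2 ≡ 25 — none is 1, so 5 is a primitive root.
The smallest primitive root modulo 47 is 5.

5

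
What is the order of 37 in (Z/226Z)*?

The order of 37 must divide φ(226) = φ(2)·φ(113) = 1·112 = 112 = 2^4 · 7.
Divisors of 112: 1, 2, 4, 7, 8, 14, 16, 28, 56, 112.
Test each divisor d:
37^1 ≡ 37 (mod 226)
37^2 ≡ 13 (mod 226)
37^4 ≡ 169 (mod 226)
37^7 ≡ 155 (mod 226)
37^8 ≡ 85 (mod 226)
37^14 ≡ 69 (mod 226)
37^16 ≡ 219 (mod 226)
37^28 ≡ 15 (mod 226)
37^56 ≡ 225 (mod 226)
37^112 ≡ 1 (mod 226) ✓
Hence ord(37) = 112.

112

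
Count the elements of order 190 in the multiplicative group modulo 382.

72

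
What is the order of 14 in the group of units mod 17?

16

ord(14) | φ(17) = 17 − 1 = 16 = 2^4.
Divisors of 16: 1, 2, 4, 8, 16.
Compute 14^d (mod 17) for the divisors d until we hit 1:
14^1 ≡ 14 (mod 17)
14^2 ≡ 9 (mod 17)
14^4 ≡ 13 (mod 17)
14^8 ≡ 16 (mod 17)
14^16 ≡ 1 (mod 17) ✓
The smallest such exponent is 16, so the order of 14 is 16.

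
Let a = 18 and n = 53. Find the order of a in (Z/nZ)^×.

52

The order of 18 must divide φ(53) = 53 − 1 = 52 = 2^2 · 13.
Divisors of 52: 1, 2, 4, 13, 26, 52.
Evaluate successive powers at the divisors of 52:
18^1 ≡ 18 (mod 53)
18^2 ≡ 6 (mod 53)
18^4 ≡ 36 (mod 53)
18^13 ≡ 23 (mod 53)
18^26 ≡ 52 (mod 53)
18^52 ≡ 1 (mod 53) ✓
Therefore the multiplicative order of 18 modulo 53 is 52.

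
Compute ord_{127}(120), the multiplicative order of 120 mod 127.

63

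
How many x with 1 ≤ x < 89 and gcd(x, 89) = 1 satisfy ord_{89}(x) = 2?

φ(89) = 89 − 1 = 88 = 2^3 · 11.
(Z/89Z)^× is cyclic (|G| = 88); a cyclic group of order m has exactly φ(d) elements of each order d | m, and none otherwise.
2 | 88, and φ(2) = 2 − 1 = 1.

1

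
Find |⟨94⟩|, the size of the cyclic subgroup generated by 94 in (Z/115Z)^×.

22

Since 94 ∈ (Z/115Z)^×, its order divides φ(115) = φ(5·23) = (5−1)·(23−1) = 4·22 = 88 = 2^3 · 11.
Divisors of 88: 1, 2, 4, 8, 11, 22, 44, 88.
Evaluate successive powers at the divisors of 88:
94^1 ≡ 94
94^2 ≡ 96
94^4 ≡ 16
94^8 ≡ 26
94^11 ≡ 24
94^22 ≡ 1
Hence ord(94) = 22.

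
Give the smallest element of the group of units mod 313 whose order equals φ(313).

10

φ(313) = 313 − 1 = 312 = 2^3 · 3 · 13.
Test candidates g = 2, 3, … against the prime factors q ∈ {2, 3, 13} of φ(313): g is a generator iff g^(312/q) ≢ 1 for every such q.
g = 2: 2^156 ≡ 1 — hits 1, so not a primitive root.
g = 3: 3^156 ≡ 1 — hits 1, so not a primitive root.
g = 4: 4^156 ≡ 1 — hits 1, so not a primitive root.
g = 5: 5^156 ≡ 312; 5^104 ≡ 1 — hits 1, so not a primitive root.
g = 6: 6^156 ≡ 1 — hits 1, so not a primitive root.
g = 7: 7^156 ≡ 312; 7^104 ≡ 1 — hits 1, so not a primitive root.
g = 8: 8^156 ≡ 1 — hits 1, so not a primitive root.
g = 9: 9^156 ≡ 1 — hits 1, so not a primitive root.
g = 10: 10^156 ≡ 312; 10^104 ≡ 214; 10^24 ≡ 103 — none is 1, so 10 is a primitive root.
Hence the least primitive root of 313 is 10.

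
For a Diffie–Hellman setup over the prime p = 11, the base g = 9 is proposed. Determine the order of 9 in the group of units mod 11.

5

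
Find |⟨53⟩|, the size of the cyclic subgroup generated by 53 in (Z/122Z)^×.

By Lagrange's theorem, ord_122(53) divides φ(122) = φ(2)·φ(61) = 1·60 = 60 = 2^2 · 3 · 5.
Divisors of 60: 1, 2, 3, 4, 5, 6, 10, 12, 15, 20, 30, 60.
Check 53^d mod 122 for each divisor in increasing order:
53^1 ≡ 53 (mod 122)
53^2 ≡ 3 (mod 122)
53^3 ≡ 37 (mod 122)
53^4 ≡ 9 (mod 122)
53^5 ≡ 111 (mod 122)
53^6 ≡ 27 (mod 122)
53^10 ≡ 121 (mod 122)
53^12 ≡ 119 (mod 122)
53^15 ≡ 11 (mod 122)
53^20 ≡ 1 (mod 122) ✓
Therefore the multiplicative order of 53 modulo 122 is 20.

20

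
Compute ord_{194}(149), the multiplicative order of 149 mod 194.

The order of 149 must divide φ(194) = φ(2)·φ(97) = 1·96 = 96 = 2^5 · 3.
Divisors of 96: 1, 2, 3, 4, 6, 8, 12, 16, 24, 32, 48, 96.
Compute 149^d (mod 194) for the divisors d until we hit 1:
149^1 ≡ 149 (mod 194)
149^2 ≡ 85 (mod 194)
149^3 ≡ 55 (mod 194)
149^4 ≡ 47 (mod 194)
149^6 ≡ 115 (mod 194)
149^8 ≡ 75 (mod 194)
149^12 ≡ 33 (mod 194)
149^16 ≡ 193 (mod 194)
149^24 ≡ 119 (mod 194)
149^32 ≡ 1 (mod 194) ✓
Hence ord(149) = 32.

32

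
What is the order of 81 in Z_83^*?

41

The order of 81 must divide φ(83) = 83 − 1 = 82 = 2 · 41.
Divisors of 82: 1, 2, 41, 82.
Check 81^d mod 83 for each divisor in increasing order:
81^1 ≡ 81 (mod 83)
81^2 ≡ 4 (mod 83)
81^41 ≡ 1 (mod 83) ✓
So ord_83(81) = 41.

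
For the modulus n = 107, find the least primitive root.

2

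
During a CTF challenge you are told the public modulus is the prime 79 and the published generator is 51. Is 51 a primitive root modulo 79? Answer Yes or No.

No

φ(79) = 79 − 1 = 78 = 2 · 3 · 13.
An element g generates (Z/79Z)^× iff g^(78/q) ≢ 1 (mod 79) for each prime q ∈ {2, 3, 13}.
51^39 ≡ 1 (mod 79)  [q = 2: ≡ 1 ✗]
51^26 ≡ 23 (mod 79)  [q = 3: ≢ 1 ✓]
51^6 ≡ 21 (mod 79)  [q = 13: ≢ 1 ✓]
51^39 ≡ 1 shows ord(51) | 39, strictly less than φ(79); not a primitive root.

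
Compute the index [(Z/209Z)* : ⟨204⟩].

Since 204 ∈ (Z/209Z)^×, its order divides φ(209) = φ(11·19) = (11−1)·(19−1) = 10·18 = 180 = 2^2 · 3^2 · 5.
Divisors of 180: 1, 2, 3, 4, 5, 6, 9, 10, 12, 15, 18, 20, 30, 36, 45, 60, 90, 180.
Test each divisor d:
204^1 ≡ 204 (mod 209)
204^2 ≡ 25 (mod 209)
204^3 ≡ 84 (mod 209)
204^4 ≡ 207 (mod 209)
204^5 ≡ 10 (mod 209)
204^6 ≡ 159 (mod 209)
204^9 ≡ 189 (mod 209)
204^10 ≡ 100 (mod 209)
204^12 ≡ 201 (mod 209)
204^15 ≡ 164 (mod 209)
204^18 ≡ 191 (mod 209)
204^20 ≡ 177 (mod 209)
204^30 ≡ 144 (mod 209)
204^36 ≡ 115 (mod 209)
204^45 ≡ 208 (mod 209)
204^60 ≡ 45 (mod 209)
204^90 ≡ 1 (mod 209) ✓
Thus |⟨204⟩| = ord(204) = 90.
The index is φ(209) / ord(204) = 180 / 90 = 2.

2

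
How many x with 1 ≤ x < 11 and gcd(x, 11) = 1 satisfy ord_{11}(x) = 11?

0

φ(11) = 11 − 1 = 10 = 2 · 5.
(Z/11Z)^× is cyclic (|G| = 10); a cyclic group of order m has exactly φ(d) elements of each order d | m, and none otherwise.
Here 10 is not a multiple of 11, so there are no elements of order 11.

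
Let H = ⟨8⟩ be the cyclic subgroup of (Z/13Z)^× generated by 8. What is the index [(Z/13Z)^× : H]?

By Lagrange's theorem, ord_13(8) divides φ(13) = 13 − 1 = 12 = 2^2 · 3.
Divisors of 12: 1, 2, 3, 4, 6, 12.
Compute 8^d (mod 13) for the divisors d until we hit 1:
8^1 ≡ 8 (mod 13)
8^2 ≡ 12 (mod 13)
8^3 ≡ 5 (mod 13)
8^4 ≡ 1 (mod 13) ✓
So ord_13(8) = 4, hence |⟨8⟩| = 4.
[(Z/13Z)^× : ⟨8⟩] = 12/4 = 3.

3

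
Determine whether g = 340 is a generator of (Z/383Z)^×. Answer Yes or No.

φ(383) = 383 − 1 = 382 = 2 · 191.
It suffices to check that the order of 340 is not a proper divisor of 382: compute 340^(382/q) for q ∈ {2, 191}.
340^191 ≡ 382 (mod 383)  [q = 2: ≢ 1 ✓]
340^2 ≡ 317 (mod 383)  [q = 191: ≢ 1 ✓]
All checks pass, so 340 has order 382 and is a primitive root modulo 383.

Yes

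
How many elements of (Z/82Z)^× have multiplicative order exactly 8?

4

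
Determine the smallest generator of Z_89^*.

3

φ(89) = 89 − 1 = 88 = 2^3 · 11.
Test candidates g = 2, 3, … against the prime factors q ∈ {2, 11} of φ(89): g is a generator iff g^(88/q) ≢ 1 for every such q.
g = 2: 2^44 ≡ 1 — hits 1, so not a primitive root.
g = 3: 3^44 ≡ 88; 3^8 ≡ 64 — none is 1, so 3 is a primitive root.
Hence the least primitive root of 89 is 3.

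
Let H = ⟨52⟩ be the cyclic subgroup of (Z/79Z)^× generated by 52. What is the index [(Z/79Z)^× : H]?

6

Since 52 ∈ (Z/79Z)^×, its order divides φ(79) = 79 − 1 = 78 = 2 · 3 · 13.
Divisors of 78: 1, 2, 3, 6, 13, 26, 39, 78.
Test each divisor d:
52^1 ≡ 52
52^2 ≡ 18
52^3 ≡ 67
52^6 ≡ 65
52^13 ≡ 1
So ord_79(52) = 13, hence |⟨52⟩| = 13.
The index is φ(79) / ord(52) = 78 / 13 = 6.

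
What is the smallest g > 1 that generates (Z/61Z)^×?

φ(61) = 61 − 1 = 60 = 2^2 · 3 · 5.
g is a primitive root iff g^(60/q) ≢ 1 (mod 61) for each prime q ∈ {2, 3, 5}.
g = 2: 2^30 ≡ 60; 2^20 ≡ 47; 2^12 ≡ 9 — none is 1, so 2 is a primitive root.
The smallest primitive root modulo 61 is 2.

2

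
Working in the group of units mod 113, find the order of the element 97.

The order of 97 must divide φ(113) = 113 − 1 = 112 = 2^4 · 7.
Divisors of 112: 1, 2, 4, 7, 8, 14, 16, 28, 56, 112.
Test each divisor d:
97^1 ≡ 97
97^2 ≡ 30
97^4 ≡ 109
97^7 ≡ 112
97^8 ≡ 16
97^14 ≡ 1
The smallest such exponent is 14, so the order of 97 is 14.

14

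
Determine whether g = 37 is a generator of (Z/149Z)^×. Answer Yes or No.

No

φ(149) = 149 − 1 = 148 = 2^2 · 37.
Test 37^(148/q) mod 149 for each prime factor q of 148:
37^74 ≡ 1 (mod 149)  [q = 2: ≡ 1 ✗]
37^4 ≡ 39 (mod 149)  [q = 37: ≢ 1 ✓]
Since 37^74 ≡ 1, the order of 37 divides 74 < 148, so 37 is not a primitive root.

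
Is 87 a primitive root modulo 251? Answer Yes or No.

φ(251) = 251 − 1 = 250 = 2 · 5^3.
87 is a primitive root mod 251 iff 87^(φ(251)/q) ≢ 1 for every prime q | φ(251), i.e. q ∈ {2, 5}.
87^125 ≡ 250 (mod 251)  [q = 2: ≢ 1 ✓]
87^50 ≡ 149 (mod 251)  [q = 5: ≢ 1 ✓]
All checks pass, so 87 has order 250 and is a primitive root modulo 251.

Yes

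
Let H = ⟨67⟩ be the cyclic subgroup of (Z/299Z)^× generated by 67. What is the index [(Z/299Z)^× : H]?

2

Since 67 ∈ (Z/299Z)^×, its order divides φ(299) = φ(13·23) = (13−1)·(23−1) = 12·22 = 264 = 2^3 · 3 · 11.
Divisors of 264: 1, 2, 3, 4, 6, 8, 11, 12, 22, 24, 33, 44, 66, 88, 132, 264.
Check 67^d mod 299 for each divisor in increasing order:
67^1 ≡ 67 (mod 299)
67^2 ≡ 4 (mod 299)
67^3 ≡ 268 (mod 299)
67^4 ≡ 16 (mod 299)
67^6 ≡ 64 (mod 299)
67^8 ≡ 256 (mod 299)
67^11 ≡ 137 (mod 299)
67^12 ≡ 209 (mod 299)
67^22 ≡ 231 (mod 299)
67^24 ≡ 27 (mod 299)
67^33 ≡ 252 (mod 299)
67^44 ≡ 139 (mod 299)
67^66 ≡ 116 (mod 299)
67^88 ≡ 185 (mod 299)
67^132 ≡ 1 (mod 299) ✓
The order of 67 is 132, so the subgroup it generates has 132 elements.
Index = |(Z/299Z)^×| / |⟨67⟩| = 264 / 132 = 2.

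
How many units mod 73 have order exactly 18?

6

φ(73) = 73 − 1 = 72 = 2^3 · 3^2.
In a cyclic group of order 72, there are φ(d) elements of order d for each divisor d of 72, and zero for non-divisors.
18 = 2 · 3^2 divides 72, and φ(18) = 6.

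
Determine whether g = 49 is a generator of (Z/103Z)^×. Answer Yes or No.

φ(103) = 103 − 1 = 102 = 2 · 3 · 17.
49 is a primitive root mod 103 iff 49^(φ(103)/q) ≢ 1 for every prime q | φ(103), i.e. q ∈ {2, 3, 17}.
49^51 ≡ 1 (mod 103)  [q = 2: ≡ 1 ✗]
49^34 ≡ 46 (mod 103)  [q = 3: ≢ 1 ✓]
49^6 ≡ 14 (mod 103)  [q = 17: ≢ 1 ✓]
Since 49^51 ≡ 1, the order of 49 divides 51 < 102, so 49 is not a primitive root.

No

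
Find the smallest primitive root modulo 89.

3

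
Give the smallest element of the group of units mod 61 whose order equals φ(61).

2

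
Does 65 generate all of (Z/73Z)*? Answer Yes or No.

φ(73) = 73 − 1 = 72 = 2^3 · 3^2.
Test 65^(72/q) mod 73 for each prime factor q of 72:
65^36 ≡ 1 (mod 73)  [q = 2: ≡ 1 ✗]
65^24 ≡ 1 (mod 73)  [q = 3: ≡ 1 ✗]
The check at q = 2 fails, so 65 generates a proper subgroup.

No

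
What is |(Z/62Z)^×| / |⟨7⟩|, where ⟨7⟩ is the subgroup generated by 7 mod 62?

2

By Lagrange's theorem, ord_62(7) divides φ(62) = φ(2)·φ(31) = 1·30 = 30 = 2 · 3 · 5.
Divisors of 30: 1, 2, 3, 5, 6, 10, 15, 30.
Test each divisor d:
7^1 ≡ 7 (mod 62)
7^2 ≡ 49 (mod 62)
7^3 ≡ 33 (mod 62)
7^5 ≡ 5 (mod 62)
7^6 ≡ 35 (mod 62)
7^10 ≡ 25 (mod 62)
7^15 ≡ 1 (mod 62) ✓
So ord_62(7) = 15, hence |⟨7⟩| = 15.
[(Z/62Z)^× : ⟨7⟩] = 30/15 = 2.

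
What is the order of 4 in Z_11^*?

ord(4) | φ(11) = 11 − 1 = 10 = 2 · 5.
Divisors of 10: 1, 2, 5, 10.
Test each divisor d:
4^1 ≡ 4
4^2 ≡ 5
4^5 ≡ 1
Hence ord(4) = 5.

5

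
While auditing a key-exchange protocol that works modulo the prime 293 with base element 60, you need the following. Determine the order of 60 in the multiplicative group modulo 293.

The order of 60 must divide φ(293) = 293 − 1 = 292 = 2^2 · 73.
Divisors of 292: 1, 2, 4, 73, 146, 292.
Evaluate successive powers at the divisors of 292:
60^1 ≡ 60 (mod 293)
60^2 ≡ 84 (mod 293)
60^4 ≡ 24 (mod 293)
60^73 ≡ 1 (mod 293) ✓
Therefore the multiplicative order of 60 modulo 293 is 73.

73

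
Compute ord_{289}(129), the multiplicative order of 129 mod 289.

The order of 129 must divide φ(289) = φ(17^2) = 17·(17−1) = 272 = 2^4 · 17.
Divisors of 272: 1, 2, 4, 8, 16, 17, 34, 68, 136, 272.
Test each divisor d:
129^1 ≡ 129 (mod 289)
129^2 ≡ 168 (mod 289)
129^4 ≡ 191 (mod 289)
129^8 ≡ 67 (mod 289)
129^16 ≡ 154 (mod 289)
129^17 ≡ 214 (mod 289)
129^34 ≡ 134 (mod 289)
129^68 ≡ 38 (mod 289)
129^136 ≡ 288 (mod 289)
129^272 ≡ 1 (mod 289) ✓
Therefore the multiplicative order of 129 modulo 289 is 272.

272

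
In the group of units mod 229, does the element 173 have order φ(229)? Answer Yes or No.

φ(229) = 229 − 1 = 228 = 2^2 · 3 · 19.
An element g generates (Z/229Z)^× iff g^(228/q) ≢ 1 (mod 229) for each prime q ∈ {2, 3, 19}.
173^114 ≡ 1 (mod 229)  [q = 2: ≡ 1 ✗]
173^76 ≡ 94 (mod 229)  [q = 3: ≢ 1 ✓]
173^12 ≡ 161 (mod 229)  [q = 19: ≢ 1 ✓]
173^114 ≡ 1 shows ord(173) | 114, strictly less than φ(229); not a primitive root.

No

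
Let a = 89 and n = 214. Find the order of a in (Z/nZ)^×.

53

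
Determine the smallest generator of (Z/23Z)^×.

φ(23) = 23 − 1 = 22 = 2 · 11.
g is a primitive root iff g^(22/q) ≢ 1 (mod 23) for each prime q ∈ {2, 11}.
g = 2: 2^11 ≡ 1 — hits 1, so not a primitive root.
g = 3: 3^11 ≡ 1 — hits 1, so not a primitive root.
g = 4: 4^11 ≡ 1 — hits 1, so not a primitive root.
g = 5: 5^11 ≡ 22; 5^2 ≡ 2 — none is 1, so 5 is a primitive root.
So 5 is the smallest generator of (Z/23Z)^×.

5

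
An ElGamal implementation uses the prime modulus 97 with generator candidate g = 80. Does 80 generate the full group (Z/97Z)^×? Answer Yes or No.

Yes

φ(97) = 97 − 1 = 96 = 2^5 · 3.
An element g generates (Z/97Z)^× iff g^(96/q) ≢ 1 (mod 97) for each prime q ∈ {2, 3}.
80^48 ≡ 96 (mod 97)  [q = 2: ≢ 1 ✓]
80^32 ≡ 61 (mod 97)  [q = 3: ≢ 1 ✓]
None equal 1, so ord_97(80) = 96: 80 is a primitive root.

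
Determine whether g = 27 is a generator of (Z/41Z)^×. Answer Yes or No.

φ(41) = 41 − 1 = 40 = 2^3 · 5.
An element g generates (Z/41Z)^× iff g^(40/q) ≢ 1 (mod 41) for each prime q ∈ {2, 5}.
27^20 ≡ 40 (mod 41)  [q = 2: ≢ 1 ✓]
27^8 ≡ 1 (mod 41)  [q = 5: ≡ 1 ✗]
Since 27^8 ≡ 1, the order of 27 divides 8 < 40, so 27 is not a primitive root.

No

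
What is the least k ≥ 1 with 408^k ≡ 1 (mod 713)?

66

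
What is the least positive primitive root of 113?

3

φ(113) = 113 − 1 = 112 = 2^4 · 7.
g is a primitive root iff g^(112/q) ≢ 1 (mod 113) for each prime q ∈ {2, 7}.
g = 2: 2^56 ≡ 1 — hits 1, so not a primitive root.
g = 3: 3^56 ≡ 112; 3^16 ≡ 49 — none is 1, so 3 is a primitive root.
The smallest primitive root modulo 113 is 3.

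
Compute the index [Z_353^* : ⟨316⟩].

The order of 316 must divide φ(353) = 353 − 1 = 352 = 2^5 · 11.
Divisors of 352: 1, 2, 4, 8, 11, 16, 22, 32, 44, 88, 176, 352.
Compute 316^d (mod 353) for the divisors d until we hit 1:
316^1 ≡ 316
316^2 ≡ 310
316^4 ≡ 84
316^8 ≡ 349
316^11 ≡ 343
316^16 ≡ 16
316^22 ≡ 100
316^32 ≡ 256
316^44 ≡ 116
316^88 ≡ 42
316^176 ≡ 352
316^352 ≡ 1
So ord_353(316) = 352, hence |⟨316⟩| = 352.
[(Z/353Z)^× : ⟨316⟩] = 352/352 = 1.

1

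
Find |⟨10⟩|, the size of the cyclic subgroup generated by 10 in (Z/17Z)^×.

ord(10) | φ(17) = 17 − 1 = 16 = 2^4.
Divisors of 16: 1, 2, 4, 8, 16.
Compute 10^d (mod 17) for the divisors d until we hit 1:
10^1 ≡ 10
10^2 ≡ 15
10^4 ≡ 4
10^8 ≡ 16
10^16 ≡ 1
The smallest such exponent is 16, so the order of 10 is 16.

16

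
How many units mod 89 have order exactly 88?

φ(89) = 89 − 1 = 88 = 2^3 · 11.
In a cyclic group of order 88, there are φ(d) elements of order d for each divisor d of 88, and zero for non-divisors.
88 = 2^3 · 11 divides 88, and φ(88) = 40.

40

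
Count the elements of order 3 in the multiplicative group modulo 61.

2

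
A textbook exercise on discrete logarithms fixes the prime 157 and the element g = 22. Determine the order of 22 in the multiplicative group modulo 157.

By Lagrange's theorem, ord_157(22) divides φ(157) = 157 − 1 = 156 = 2^2 · 3 · 13.
Divisors of 156: 1, 2, 3, 4, 6, 12, 13, 26, 39, 52, 78, 156.
Test each divisor d:
22^1 ≡ 22
22^2 ≡ 13
22^3 ≡ 129
22^4 ≡ 12
22^6 ≡ 156
22^12 ≡ 1
Therefore the multiplicative order of 22 modulo 157 is 12.

12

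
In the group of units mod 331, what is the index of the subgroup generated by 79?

ord(79) | φ(331) = 331 − 1 = 330 = 2 · 3 · 5 · 11.
Divisors of 330: 1, 2, 3, 5, 6, 10, 11, 15, 22, 30, 33, 55, 66, 110, 165, 330.
Evaluate successive powers at the divisors of 330:
79^1 ≡ 79
79^2 ≡ 283
79^3 ≡ 180
79^5 ≡ 297
79^6 ≡ 293
79^10 ≡ 163
79^11 ≡ 299
79^15 ≡ 85
79^22 ≡ 31
79^30 ≡ 274
79^33 ≡ 1
The order of 79 is 33, so the subgroup it generates has 33 elements.
Index = |(Z/331Z)^×| / |⟨79⟩| = 330 / 33 = 10.

10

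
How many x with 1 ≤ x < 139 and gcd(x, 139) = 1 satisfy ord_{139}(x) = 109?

0

φ(139) = 139 − 1 = 138 = 2 · 3 · 23.
In a cyclic group of order 138, there are φ(d) elements of order d for each divisor d of 138, and zero for non-divisors.
Since 109 ∤ 138, the count is 0.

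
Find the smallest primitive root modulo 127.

φ(127) = 127 − 1 = 126 = 2 · 3^2 · 7.
Test candidates g = 2, 3, … against the prime factors q ∈ {2, 3, 7} of φ(127): g is a generator iff g^(126/q) ≢ 1 for every such q.
g = 2: 2^63 ≡ 1 — hits 1, so not a primitive root.
g = 3: 3^63 ≡ 126; 3^42 ≡ 107; 3^18 ≡ 4 — none is 1, so 3 is a primitive root.
So 3 is the smallest generator of (Z/127Z)^×.

3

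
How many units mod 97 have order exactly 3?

2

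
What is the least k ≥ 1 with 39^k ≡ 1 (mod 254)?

126

ord(39) | φ(254) = φ(2)·φ(127) = 1·126 = 126 = 2 · 3^2 · 7.
Divisors of 126: 1, 2, 3, 6, 7, 9, 14, 18, 21, 42, 63, 126.
Check 39^d mod 254 for each divisor in increasing order:
39^1 ≡ 39 (mod 254)
39^2 ≡ 251 (mod 254)
39^3 ≡ 137 (mod 254)
39^6 ≡ 227 (mod 254)
39^7 ≡ 217 (mod 254)
39^9 ≡ 111 (mod 254)
39^14 ≡ 99 (mod 254)
39^18 ≡ 129 (mod 254)
39^21 ≡ 147 (mod 254)
39^42 ≡ 19 (mod 254)
39^63 ≡ 253 (mod 254)
39^126 ≡ 1 (mod 254) ✓
Hence ord(39) = 126.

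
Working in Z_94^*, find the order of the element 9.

23

By Lagrange's theorem, ord_94(9) divides φ(94) = φ(2)·φ(47) = 1·46 = 46 = 2 · 23.
Divisors of 46: 1, 2, 23, 46.
Test each divisor d:
9^1 ≡ 9 (mod 94)
9^2 ≡ 81 (mod 94)
9^23 ≡ 1 (mod 94) ✓
The smallest such exponent is 23, so the order of 9 is 23.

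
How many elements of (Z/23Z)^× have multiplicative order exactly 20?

0

φ(23) = 23 − 1 = 22 = 2 · 11.
In a cyclic group of order 22, there are φ(d) elements of order d for each divisor d of 22, and zero for non-divisors.
Here 22 is not a multiple of 20, so there are no elements of order 20.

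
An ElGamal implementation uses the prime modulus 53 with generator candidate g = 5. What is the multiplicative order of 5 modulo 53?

By Lagrange's theorem, ord_53(5) divides φ(53) = 53 − 1 = 52 = 2^2 · 13.
Divisors of 52: 1, 2, 4, 13, 26, 52.
Test each divisor d:
5^1 ≡ 5 (mod 53)
5^2 ≡ 25 (mod 53)
5^4 ≡ 42 (mod 53)
5^13 ≡ 23 (mod 53)
5^26 ≡ 52 (mod 53)
5^52 ≡ 1 (mod 53) ✓
The smallest such exponent is 52, so the order of 5 is 52.

52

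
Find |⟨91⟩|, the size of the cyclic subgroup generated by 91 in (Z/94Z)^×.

46

Since 91 ∈ (Z/94Z)^×, its order divides φ(94) = φ(2)·φ(47) = 1·46 = 46 = 2 · 23.
Divisors of 46: 1, 2, 23, 46.
Test each divisor d:
91^1 ≡ 91
91^2 ≡ 9
91^23 ≡ 93
91^46 ≡ 1
So ord_94(91) = 46.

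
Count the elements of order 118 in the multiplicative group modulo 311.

0

φ(311) = 311 − 1 = 310 = 2 · 5 · 31.
Since (Z/311Z)^× is cyclic of order 310, the number of elements of order d is φ(d) when d | 310 and 0 otherwise.
118 does not divide 310, so no element of (Z/311Z)^× has order 118.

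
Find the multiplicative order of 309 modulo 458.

114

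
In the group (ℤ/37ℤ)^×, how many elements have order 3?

2

φ(37) = 37 − 1 = 36 = 2^2 · 3^2.
In a cyclic group of order 36, there are φ(d) elements of order d for each divisor d of 36, and zero for non-divisors.
3 | 36, and φ(3) = 3 − 1 = 2.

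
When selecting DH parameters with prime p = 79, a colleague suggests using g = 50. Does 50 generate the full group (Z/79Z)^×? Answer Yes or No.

φ(79) = 79 − 1 = 78 = 2 · 3 · 13.
Test 50^(78/q) mod 79 for each prime factor q of 78:
50^39 ≡ 1 (mod 79)  [q = 2: ≡ 1 ✗]
50^26 ≡ 55 (mod 79)  [q = 3: ≢ 1 ✓]
50^6 ≡ 10 (mod 79)  [q = 13: ≢ 1 ✓]
50^39 ≡ 1 shows ord(50) | 39, strictly less than φ(79); not a primitive root.

No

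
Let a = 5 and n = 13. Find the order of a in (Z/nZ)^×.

ord(5) | φ(13) = 13 − 1 = 12 = 2^2 · 3.
Divisors of 12: 1, 2, 3, 4, 6, 12.
Check 5^d mod 13 for each divisor in increasing order:
5^1 ≡ 5
5^2 ≡ 12
5^3 ≡ 8
5^4 ≡ 1
The smallest such exponent is 4, so the order of 5 is 4.

4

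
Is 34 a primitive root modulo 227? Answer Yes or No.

φ(227) = 227 − 1 = 226 = 2 · 113.
34 is a primitive root mod 227 iff 34^(φ(227)/q) ≢ 1 for every prime q | φ(227), i.e. q ∈ {2, 113}.
34^113 ≡ 1 (mod 227)  [q = 2: ≡ 1 ✗]
34^2 ≡ 21 (mod 227)  [q = 113: ≢ 1 ✓]
34^113 ≡ 1 shows ord(34) | 113, strictly less than φ(227); not a primitive root.

No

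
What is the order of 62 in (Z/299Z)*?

66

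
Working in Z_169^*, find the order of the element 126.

The order of 126 must divide φ(169) = φ(13^2) = 13·(13−1) = 156 = 2^2 · 3 · 13.
Divisors of 156: 1, 2, 3, 4, 6, 12, 13, 26, 39, 52, 78, 156.
Compute 126^d (mod 169) for the divisors d until we hit 1:
126^1 ≡ 126 (mod 169)
126^2 ≡ 159 (mod 169)
126^3 ≡ 92 (mod 169)
126^4 ≡ 100 (mod 169)
126^6 ≡ 14 (mod 169)
126^12 ≡ 27 (mod 169)
126^13 ≡ 22 (mod 169)
126^26 ≡ 146 (mod 169)
126^39 ≡ 1 (mod 169) ✓
Hence ord(126) = 39.

39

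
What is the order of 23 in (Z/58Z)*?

The order of 23 must divide φ(58) = φ(2)·φ(29) = 1·28 = 28 = 2^2 · 7.
Divisors of 28: 1, 2, 4, 7, 14, 28.
Test each divisor d:
23^1 ≡ 23 (mod 58)
23^2 ≡ 7 (mod 58)
23^4 ≡ 49 (mod 58)
23^7 ≡ 1 (mod 58) ✓
So ord_58(23) = 7.

7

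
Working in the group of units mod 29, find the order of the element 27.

The order of 27 must divide φ(29) = 29 − 1 = 28 = 2^2 · 7.
Divisors of 28: 1, 2, 4, 7, 14, 28.
Evaluate successive powers at the divisors of 28:
27^1 ≡ 27 (mod 29)
27^2 ≡ 4 (mod 29)
27^4 ≡ 16 (mod 29)
27^7 ≡ 17 (mod 29)
27^14 ≡ 28 (mod 29)
27^28 ≡ 1 (mod 29) ✓
Hence ord(27) = 28.

28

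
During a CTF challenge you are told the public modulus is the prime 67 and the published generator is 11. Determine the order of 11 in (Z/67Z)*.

Since 11 ∈ (Z/67Z)^×, its order divides φ(67) = 67 − 1 = 66 = 2 · 3 · 11.
Divisors of 66: 1, 2, 3, 6, 11, 22, 33, 66.
Test each divisor d:
11^1 ≡ 11
11^2 ≡ 54
11^3 ≡ 58
11^6 ≡ 14
11^11 ≡ 30
11^22 ≡ 29
11^33 ≡ 66
11^66 ≡ 1
The smallest such exponent is 66, so the order of 11 is 66.

66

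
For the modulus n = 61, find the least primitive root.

φ(61) = 61 − 1 = 60 = 2^2 · 3 · 5.
g is a primitive root iff g^(60/q) ≢ 1 (mod 61) for each prime q ∈ {2, 3, 5}.
g = 2: 2^30 ≡ 60; 2^20 ≡ 47; 2^12 ≡ 9 — none is 1, so 2 is a primitive root.
So 2 is the smallest generator of (Z/61Z)^×.

2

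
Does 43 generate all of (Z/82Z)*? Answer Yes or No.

No

φ(82) = φ(2)·φ(41) = 1·40 = 40 = 2^3 · 5.
An element g generates (Z/82Z)^× iff g^(40/q) ≢ 1 (mod 82) for each prime q ∈ {2, 5}.
43^20 ≡ 1 (mod 82)  [q = 2: ≡ 1 ✗]
43^8 ≡ 51 (mod 82)  [q = 5: ≢ 1 ✓]
The check at q = 2 fails, so 43 generates a proper subgroup.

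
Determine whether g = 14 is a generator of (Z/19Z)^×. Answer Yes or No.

φ(19) = 19 − 1 = 18 = 2 · 3^2.
14 is a primitive root mod 19 iff 14^(φ(19)/q) ≢ 1 for every prime q | φ(19), i.e. q ∈ {2, 3}.
14^9 ≡ 18 (mod 19)  [q = 2: ≢ 1 ✓]
14^6 ≡ 7 (mod 19)  [q = 3: ≢ 1 ✓]
None equal 1, so ord_19(14) = 18: 14 is a primitive root.

Yes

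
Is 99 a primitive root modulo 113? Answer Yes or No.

φ(113) = 113 − 1 = 112 = 2^4 · 7.
Test 99^(112/q) mod 113 for each prime factor q of 112:
99^56 ≡ 1 (mod 113)  [q = 2: ≡ 1 ✗]
99^16 ≡ 30 (mod 113)  [q = 7: ≢ 1 ✓]
The check at q = 2 fails, so 99 generates a proper subgroup.

No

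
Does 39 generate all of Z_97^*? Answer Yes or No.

Yes

φ(97) = 97 − 1 = 96 = 2^5 · 3.
It suffices to check that the order of 39 is not a proper divisor of 96: compute 39^(96/q) for q ∈ {2, 3}.
39^48 ≡ 96 (mod 97)  [q = 2: ≢ 1 ✓]
39^32 ≡ 61 (mod 97)  [q = 3: ≢ 1 ✓]
Every test exponent gives a nontrivial residue, hence 39 generates the full group.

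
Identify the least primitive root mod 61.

φ(61) = 61 − 1 = 60 = 2^2 · 3 · 5.
g is a primitive root iff g^(60/q) ≢ 1 (mod 61) for each prime q ∈ {2, 3, 5}.
g = 2: 2^30 ≡ 60; 2^20 ≡ 47; 2^12 ≡ 9 — none is 1, so 2 is a primitive root.
The smallest primitive root modulo 61 is 2.

2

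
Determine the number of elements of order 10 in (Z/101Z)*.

4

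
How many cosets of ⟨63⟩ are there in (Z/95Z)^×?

2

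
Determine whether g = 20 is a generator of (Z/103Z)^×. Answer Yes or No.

φ(103) = 103 − 1 = 102 = 2 · 3 · 17.
It suffices to check that the order of 20 is not a proper divisor of 102: compute 20^(102/q) for q ∈ {2, 3, 17}.
20^51 ≡ 102 (mod 103)  [q = 2: ≢ 1 ✓]
20^34 ≡ 46 (mod 103)  [q = 3: ≢ 1 ✓]
20^6 ≡ 23 (mod 103)  [q = 17: ≢ 1 ✓]
Every test exponent gives a nontrivial residue, hence 20 generates the full group.

Yes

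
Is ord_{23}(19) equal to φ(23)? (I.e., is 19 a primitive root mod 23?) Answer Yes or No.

Yes

φ(23) = 23 − 1 = 22 = 2 · 11.
Test 19^(22/q) mod 23 for each prime factor q of 22:
19^11 ≡ 22 (mod 23)  [q = 2: ≢ 1 ✓]
19^2 ≡ 16 (mod 23)  [q = 11: ≢ 1 ✓]
None equal 1, so ord_23(19) = 22: 19 is a primitive root.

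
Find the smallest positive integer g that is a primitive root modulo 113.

3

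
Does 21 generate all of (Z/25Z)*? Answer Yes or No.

No

φ(25) = φ(5^2) = 5·(5−1) = 20 = 2^2 · 5.
It suffices to check that the order of 21 is not a proper divisor of 20: compute 21^(20/q) for q ∈ {2, 5}.
21^10 ≡ 1 (mod 25)  [q = 2: ≡ 1 ✗]
21^4 ≡ 6 (mod 25)  [q = 5: ≢ 1 ✓]
21^10 ≡ 1 shows ord(21) | 10, strictly less than φ(25); not a primitive root.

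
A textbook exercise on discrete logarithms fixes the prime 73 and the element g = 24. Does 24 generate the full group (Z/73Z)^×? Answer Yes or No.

φ(73) = 73 − 1 = 72 = 2^3 · 3^2.
Test 24^(72/q) mod 73 for each prime factor q of 72:
24^36 ≡ 1 (mod 73)  [q = 2: ≡ 1 ✗]
24^24 ≡ 1 (mod 73)  [q = 3: ≡ 1 ✗]
The check at q = 2 fails, so 24 generates a proper subgroup.

No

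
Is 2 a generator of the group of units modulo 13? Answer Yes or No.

φ(13) = 13 − 1 = 12 = 2^2 · 3.
2 is a primitive root mod 13 iff 2^(φ(13)/q) ≢ 1 for every prime q | φ(13), i.e. q ∈ {2, 3}.
2^6 ≡ 12 (mod 13)  [q = 2: ≢ 1 ✓]
2^4 ≡ 3 (mod 13)  [q = 3: ≢ 1 ✓]
None equal 1, so ord_13(2) = 12: 2 is a primitive root.

Yes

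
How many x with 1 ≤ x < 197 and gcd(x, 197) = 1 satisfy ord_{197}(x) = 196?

84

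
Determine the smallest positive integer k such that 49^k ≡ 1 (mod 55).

By Lagrange's theorem, ord_55(49) divides φ(55) = φ(5·11) = (5−1)·(11−1) = 4·10 = 40 = 2^3 · 5.
Divisors of 40: 1, 2, 4, 5, 8, 10, 20, 40.
Check 49^d mod 55 for each divisor in increasing order:
49^1 ≡ 49
49^2 ≡ 36
49^4 ≡ 31
49^5 ≡ 34
49^8 ≡ 26
49^10 ≡ 1
Hence ord(49) = 10.

10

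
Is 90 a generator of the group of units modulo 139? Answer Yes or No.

Yes

φ(139) = 139 − 1 = 138 = 2 · 3 · 23.
It suffices to check that the order of 90 is not a proper divisor of 138: compute 90^(138/q) for q ∈ {2, 3, 23}.
90^69 ≡ 138 (mod 139)  [q = 2: ≢ 1 ✓]
90^46 ≡ 96 (mod 139)  [q = 3: ≢ 1 ✓]
90^6 ≡ 106 (mod 139)  [q = 23: ≢ 1 ✓]
All checks pass, so 90 has order 138 and is a primitive root modulo 139.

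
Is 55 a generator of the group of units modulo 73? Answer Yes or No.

No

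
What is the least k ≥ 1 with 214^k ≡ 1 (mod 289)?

ord(214) | φ(289) = φ(17^2) = 17·(17−1) = 272 = 2^4 · 17.
Divisors of 272: 1, 2, 4, 8, 16, 17, 34, 68, 136, 272.
Check 214^d mod 289 for each divisor in increasing order:
214^1 ≡ 214 (mod 289)
214^2 ≡ 134 (mod 289)
214^4 ≡ 38 (mod 289)
214^8 ≡ 288 (mod 289)
214^16 ≡ 1 (mod 289) ✓
So ord_289(214) = 16.

16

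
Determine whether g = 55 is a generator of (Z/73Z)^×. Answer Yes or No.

No

φ(73) = 73 − 1 = 72 = 2^3 · 3^2.
It suffices to check that the order of 55 is not a proper divisor of 72: compute 55^(72/q) for q ∈ {2, 3}.
55^36 ≡ 1 (mod 73)  [q = 2: ≡ 1 ✗]
55^24 ≡ 64 (mod 73)  [q = 3: ≢ 1 ✓]
The check at q = 2 fails, so 55 generates a proper subgroup.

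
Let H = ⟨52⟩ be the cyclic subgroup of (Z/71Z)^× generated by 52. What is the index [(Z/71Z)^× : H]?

By Lagrange's theorem, ord_71(52) divides φ(71) = 71 − 1 = 70 = 2 · 5 · 7.
Divisors of 70: 1, 2, 5, 7, 10, 14, 35, 70.
Compute 52^d (mod 71) for the divisors d until we hit 1:
52^1 ≡ 52 (mod 71)
52^2 ≡ 6 (mod 71)
52^5 ≡ 26 (mod 71)
52^7 ≡ 14 (mod 71)
52^10 ≡ 37 (mod 71)
52^14 ≡ 54 (mod 71)
52^35 ≡ 70 (mod 71)
52^70 ≡ 1 (mod 71) ✓
So ord_71(52) = 70, hence |⟨52⟩| = 70.
The index is φ(71) / ord(52) = 70 / 70 = 1.

1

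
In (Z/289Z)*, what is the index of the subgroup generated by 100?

By Lagrange's theorem, ord_289(100) divides φ(289) = φ(17^2) = 17·(17−1) = 272 = 2^4 · 17.
Divisors of 272: 1, 2, 4, 8, 16, 17, 34, 68, 136, 272.
Check 100^d mod 289 for each divisor in increasing order:
100^1 ≡ 100 (mod 289)
100^2 ≡ 174 (mod 289)
100^4 ≡ 220 (mod 289)
100^8 ≡ 137 (mod 289)
100^16 ≡ 273 (mod 289)
100^17 ≡ 134 (mod 289)
100^34 ≡ 38 (mod 289)
100^68 ≡ 288 (mod 289)
100^136 ≡ 1 (mod 289) ✓
The order of 100 is 136, so the subgroup it generates has 136 elements.
Index = |(Z/289Z)^×| / |⟨100⟩| = 272 / 136 = 2.

2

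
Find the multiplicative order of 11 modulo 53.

26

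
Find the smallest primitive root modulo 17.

3

φ(17) = 17 − 1 = 16 = 2^4.
g is a primitive root iff g^(16/q) ≢ 1 (mod 17) for each prime q ∈ {2}.
g = 2: 2^8 ≡ 1 — hits 1, so not a primitive root.
g = 3: 3^8 ≡ 16 — none is 1, so 3 is a primitive root.
So 3 is the smallest generator of (Z/17Z)^×.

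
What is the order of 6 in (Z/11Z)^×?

ord(6) | φ(11) = 11 − 1 = 10 = 2 · 5.
Divisors of 10: 1, 2, 5, 10.
Test each divisor d:
6^1 ≡ 6 (mod 11)
6^2 ≡ 3 (mod 11)
6^5 ≡ 10 (mod 11)
6^10 ≡ 1 (mod 11) ✓
Hence ord(6) = 10.

10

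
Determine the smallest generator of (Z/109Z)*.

6

φ(109) = 109 − 1 = 108 = 2^2 · 3^3.
Test candidates g = 2, 3, … against the prime factors q ∈ {2, 3} of φ(109): g is a generator iff g^(108/q) ≢ 1 for every such q.
g = 2: 2^54 ≡ 108; 2^36 ≡ 1 — hits 1, so not a primitive root.
g = 3: 3^54 ≡ 1 — hits 1, so not a primitive root.
g = 4: 4^54 ≡ 1 — hits 1, so not a primitive root.
g = 5: 5^54 ≡ 1 — hits 1, so not a primitive root.
g = 6: 6^54 ≡ 108; 6^36 ≡ 63 — none is 1, so 6 is a primitive root.
So 6 is the smallest generator of (Z/109Z)^×.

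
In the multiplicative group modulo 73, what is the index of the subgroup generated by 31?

By Lagrange's theorem, ord_73(31) divides φ(73) = 73 − 1 = 72 = 2^3 · 3^2.
Divisors of 72: 1, 2, 3, 4, 6, 8, 9, 12, 18, 24, 36, 72.
Check 31^d mod 73 for each divisor in increasing order:
31^1 ≡ 31 (mod 73)
31^2 ≡ 12 (mod 73)
31^3 ≡ 7 (mod 73)
31^4 ≡ 71 (mod 73)
31^6 ≡ 49 (mod 73)
31^8 ≡ 4 (mod 73)
31^9 ≡ 51 (mod 73)
31^12 ≡ 65 (mod 73)
31^18 ≡ 46 (mod 73)
31^24 ≡ 64 (mod 73)
31^36 ≡ 72 (mod 73)
31^72 ≡ 1 (mod 73) ✓
So ord_73(31) = 72, hence |⟨31⟩| = 72.
[(Z/73Z)^× : ⟨31⟩] = 72/72 = 1.

1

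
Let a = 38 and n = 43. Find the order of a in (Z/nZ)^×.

By Lagrange's theorem, ord_43(38) divides φ(43) = 43 − 1 = 42 = 2 · 3 · 7.
Divisors of 42: 1, 2, 3, 6, 7, 14, 21, 42.
Compute 38^d (mod 43) for the divisors d until we hit 1:
38^1 ≡ 38 (mod 43)
38^2 ≡ 25 (mod 43)
38^3 ≡ 4 (mod 43)
38^6 ≡ 16 (mod 43)
38^7 ≡ 6 (mod 43)
38^14 ≡ 36 (mod 43)
38^21 ≡ 1 (mod 43) ✓
Therefore the multiplicative order of 38 modulo 43 is 21.

21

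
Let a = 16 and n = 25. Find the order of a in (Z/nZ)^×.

5

By Lagrange's theorem, ord_25(16) divides φ(25) = φ(5^2) = 5·(5−1) = 20 = 2^2 · 5.
Divisors of 20: 1, 2, 4, 5, 10, 20.
Check 16^d mod 25 for each divisor in increasing order:
16^1 ≡ 16 (mod 25)
16^2 ≡ 6 (mod 25)
16^4 ≡ 11 (mod 25)
16^5 ≡ 1 (mod 25) ✓
So ord_25(16) = 5.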